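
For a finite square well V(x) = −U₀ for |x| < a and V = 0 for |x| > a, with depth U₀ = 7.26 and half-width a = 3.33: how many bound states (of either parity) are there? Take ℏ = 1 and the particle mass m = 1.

N = 9

Define the well-strength parameter z₀ = (a/ℏ)√(2mU₀) = 3.33 × √(2·1·7.26) = 12.69.
A new bound state (alternating even/odd) appears each time z₀ passes a multiple of π/2, so N = ⌊2z₀/π⌋ + 1 = ⌊8.078⌋ + 1 = 9.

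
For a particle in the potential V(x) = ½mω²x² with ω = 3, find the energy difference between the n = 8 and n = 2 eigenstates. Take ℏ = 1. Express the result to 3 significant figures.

E_n = ℏω(n + ½), so ΔE = (8 − 2) ℏω = 6 × 3 = 18.00.

ΔE = 18.0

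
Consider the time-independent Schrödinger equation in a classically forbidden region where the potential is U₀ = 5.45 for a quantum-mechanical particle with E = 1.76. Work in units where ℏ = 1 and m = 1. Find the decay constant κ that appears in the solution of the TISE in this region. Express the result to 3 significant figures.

Since E < U₀ the TISE in this region is ψ'' = κ²ψ with κ = √(2m(U₀ − E))/ℏ.
κ = √(2 × 1 × 3.69) = 2.717.

κ = 2.72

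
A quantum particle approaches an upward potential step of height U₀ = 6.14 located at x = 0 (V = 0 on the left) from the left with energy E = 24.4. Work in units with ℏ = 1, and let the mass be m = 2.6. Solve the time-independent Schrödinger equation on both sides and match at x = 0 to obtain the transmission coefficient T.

T = 0.995

The wavenumbers are k₁ = √(2mE)/ℏ = 11.26 on the left and k₂ = √(2m(E − U₀))/ℏ = 9.744 on the right.
Matching ψ and ψ′ at x = 0 gives r = (k₁ − k₂)/(k₁ + k₂), so R = r² = 0.005233 and T = 1 − R = 0.9948.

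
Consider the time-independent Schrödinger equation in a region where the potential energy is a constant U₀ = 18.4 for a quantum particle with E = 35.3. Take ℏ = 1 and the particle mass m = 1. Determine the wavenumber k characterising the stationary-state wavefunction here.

k = 5.81

With E > U₀ the solution is oscillatory, ψ ∝ e^{±ikx} with k = √(2m(E − U₀))/ℏ.
k = √(2 × 1 × 16.9) = 5.814.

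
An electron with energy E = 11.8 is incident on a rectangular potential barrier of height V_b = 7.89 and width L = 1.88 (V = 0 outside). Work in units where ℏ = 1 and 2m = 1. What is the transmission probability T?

E > V_b: inside the barrier k₂ = √(2m(E − V_b))/ℏ = 1.977, k₂L = 3.717.
T = [1 + V_b² sin²(k₂L) / (4E(E − V_b))]⁻¹ = 1/1.100 = 0.909.

T = 0.909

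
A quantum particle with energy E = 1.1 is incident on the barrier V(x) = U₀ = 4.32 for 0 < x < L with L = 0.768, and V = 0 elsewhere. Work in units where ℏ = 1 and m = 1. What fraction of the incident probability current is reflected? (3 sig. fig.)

R = 0.940

E < U₀: inside the barrier ψ ∝ e^{±κx} with κ = √(2m(U₀ − E))/ℏ = 2.538.
κL = 1.949, sinh(κL) = 3.439.
The exact tunnelling result is T⁻¹ = 1 + U₀² sinh²(κL) / [4E(U₀ − E)] = 16.58, so T = 0.0603.
R = 1 − T = 0.940.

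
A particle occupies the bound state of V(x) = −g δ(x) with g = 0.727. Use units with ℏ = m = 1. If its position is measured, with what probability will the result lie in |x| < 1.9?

The normalised bound state is ψ = √κ e^{−κ|x|} with κ = mg/ℏ² = 0.7270.
P(|x| < d) = ∫_{−d}^{d} κ e^{−2κ|x|} dx = 1 − e^{−2κd} = 1 − e^{−2.763} = 0.9369.

P = 0.937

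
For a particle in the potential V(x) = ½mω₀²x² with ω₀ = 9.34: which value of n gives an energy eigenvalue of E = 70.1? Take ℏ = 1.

n = 7

E_n = ℏω₀(n + ½) ⇒ n = E/(ℏω₀) − ½ = 70.1/9.34 − 0.5 = 7.005 → n = 7.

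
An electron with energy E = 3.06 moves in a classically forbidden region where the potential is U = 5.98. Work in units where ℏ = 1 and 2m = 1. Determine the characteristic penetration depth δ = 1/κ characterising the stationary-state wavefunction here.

δ = 0.585

Since E < U the TISE in this region is ψ'' = κ²ψ with κ = √(2m(U − E))/ℏ.
κ = √(2 × 0.5 × 2.92) = 1.709. The penetration depth is δ = 1/κ = 0.585.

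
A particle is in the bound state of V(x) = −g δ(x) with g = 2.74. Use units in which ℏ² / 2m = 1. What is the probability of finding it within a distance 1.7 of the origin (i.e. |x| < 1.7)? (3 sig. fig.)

P = 0.991

The normalised bound state is ψ = √κ e^{−κ|x|} with κ = mg/ℏ² = 1.370.
P(|x| < d) = ∫_{−d}^{d} κ e^{−2κ|x|} dx = 1 − e^{−2κd} = 1 − e^{−4.658} = 0.9905.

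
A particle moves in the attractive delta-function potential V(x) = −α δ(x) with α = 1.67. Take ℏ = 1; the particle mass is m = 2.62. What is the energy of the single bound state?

E = -3.65

For x ≠ 0 the bound state is ψ ∝ e^{−κ|x|}; integrating the TISE across the delta gives the cusp condition 2κ = 2mα/ℏ², so κ = 4.375.
Then E = −ℏ²κ²/(2m) = −mα²/(2ℏ²) = -3.653.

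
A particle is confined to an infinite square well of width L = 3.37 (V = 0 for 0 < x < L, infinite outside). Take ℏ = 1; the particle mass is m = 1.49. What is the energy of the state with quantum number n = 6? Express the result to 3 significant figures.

E = 10.5

Requiring ψ(0) = ψ(L) = 0 quantises k = nπ/L, hence E_n = ℏ²k²/2m = n²π²ℏ²/(2mL²).
E_6 = 6² × π² / (2 × 1.49 × 3.37²) = 10.50.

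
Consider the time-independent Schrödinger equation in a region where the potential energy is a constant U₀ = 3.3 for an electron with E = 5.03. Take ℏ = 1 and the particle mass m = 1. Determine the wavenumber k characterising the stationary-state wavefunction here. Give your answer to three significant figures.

With E > U₀ the solution is oscillatory, ψ ∝ e^{±ikx} with k = √(2m(E − U₀))/ℏ.
k = √(2 × 1 × 1.73) = 1.860.

k = 1.86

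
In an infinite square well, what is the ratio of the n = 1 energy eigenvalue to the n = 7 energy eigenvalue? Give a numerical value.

E_n = n²π²ℏ²/(2mL²) so the ratio is n₂²/n₁² = 1/49 = 0.0204082.

0.0204082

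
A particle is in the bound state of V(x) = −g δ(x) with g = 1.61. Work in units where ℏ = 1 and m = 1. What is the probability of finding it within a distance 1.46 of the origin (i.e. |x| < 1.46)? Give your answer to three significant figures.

P = 0.991

The normalised bound state is ψ = √κ e^{−κ|x|} with κ = mg/ℏ² = 1.610.
P(|x| < d) = ∫_{−d}^{d} κ e^{−2κ|x|} dx = 1 − e^{−2κd} = 1 − e^{−4.701} = 0.9909.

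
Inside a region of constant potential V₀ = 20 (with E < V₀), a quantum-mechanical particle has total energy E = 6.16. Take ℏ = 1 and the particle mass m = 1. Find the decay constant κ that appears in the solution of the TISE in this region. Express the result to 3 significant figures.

Since E < V₀ the TISE in this region is ψ'' = κ²ψ with κ = √(2m(V₀ − E))/ℏ.
κ = √(2 × 1 × 13.84) = 5.261.

κ = 5.26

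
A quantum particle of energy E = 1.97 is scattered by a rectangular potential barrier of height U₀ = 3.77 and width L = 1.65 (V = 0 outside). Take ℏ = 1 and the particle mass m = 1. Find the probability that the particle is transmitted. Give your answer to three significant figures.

E < U₀: inside the barrier ψ ∝ e^{±κx} with κ = √(2m(U₀ − E))/ℏ = 1.897.
κL = 3.131, sinh(κL) = 11.42.
The exact tunnelling result is T⁻¹ = 1 + U₀² sinh²(κL) / [4E(U₀ − E)] = 131.7, so T = 0.00759.

T = 0.00759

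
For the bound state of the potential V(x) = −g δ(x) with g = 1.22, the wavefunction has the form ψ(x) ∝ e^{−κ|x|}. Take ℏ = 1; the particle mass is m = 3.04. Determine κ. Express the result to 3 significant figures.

κ = 3.71

Integrating the TISE across x = 0 gives the cusp condition ψ'(0⁺) − ψ'(0⁻) = −(2mg/ℏ²)ψ(0).
With ψ ∝ e^{−κ|x|} this yields −2κ = −2mg/ℏ², so κ = mg/ℏ² = 3.709.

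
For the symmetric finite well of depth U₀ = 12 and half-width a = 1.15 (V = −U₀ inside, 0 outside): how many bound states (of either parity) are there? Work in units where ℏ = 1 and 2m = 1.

Define the well-strength parameter z₀ = (a/ℏ)√(2mU₀) = 1.15 × √(2·0.5·12) = 3.984.
The even/odd transcendental equations gain one root per π/2 in z₀, giving N = 1 + ⌊2z₀/π⌋ = 1 + ⌊2.536⌋ = 3.

N = 3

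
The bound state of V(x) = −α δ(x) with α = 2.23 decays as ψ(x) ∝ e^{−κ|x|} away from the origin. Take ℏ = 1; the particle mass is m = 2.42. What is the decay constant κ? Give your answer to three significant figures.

κ = 5.40

Integrating the TISE across x = 0 gives the cusp condition ψ'(0⁺) − ψ'(0⁻) = −(2mα/ℏ²)ψ(0).
With ψ ∝ e^{−κ|x|} this yields −2κ = −2mα/ℏ², so κ = mα/ℏ² = 5.397.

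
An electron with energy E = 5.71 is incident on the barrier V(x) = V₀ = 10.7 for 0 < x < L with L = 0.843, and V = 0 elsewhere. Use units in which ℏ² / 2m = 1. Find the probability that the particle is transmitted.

Since E < V₀ the interior solution is evanescent with decay constant κ = √(2m(V₀ − E))/ℏ = 2.234.
κL = 1.883, sinh(κL) = 3.211.
The exact tunnelling result is T⁻¹ = 1 + V₀² sinh²(κL) / [4E(V₀ − E)] = 11.36, so T = 0.0881.

T = 0.0881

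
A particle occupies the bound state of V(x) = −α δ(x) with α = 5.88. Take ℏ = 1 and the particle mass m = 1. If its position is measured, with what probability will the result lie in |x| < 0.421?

The normalised bound state is ψ = √κ e^{−κ|x|} with κ = mα/ℏ² = 5.880.
P(|x| < d) = ∫_{−d}^{d} κ e^{−2κ|x|} dx = 1 − e^{−2κd} = 1 − e^{−4.951} = 0.9929.

P = 0.993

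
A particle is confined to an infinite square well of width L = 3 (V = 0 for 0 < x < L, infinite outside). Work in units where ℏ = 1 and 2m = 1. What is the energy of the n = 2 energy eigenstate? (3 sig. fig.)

E = 4.39

The infinite-well eigenfunctions ψ_n = √(2/L) sin(nπx/L) vanish at both walls, giving E_n = n²π²ℏ²/(2mL²).
E_2 = 2² × π² / (2 × 0.5 × 3²) = 4.386.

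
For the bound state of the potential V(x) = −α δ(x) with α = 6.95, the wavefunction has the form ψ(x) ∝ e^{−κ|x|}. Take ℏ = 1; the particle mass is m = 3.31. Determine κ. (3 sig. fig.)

Integrate −(ℏ²/2m)ψ'' − αδ(x)ψ = Eψ from −ε to +ε: the ψ'' term gives ψ'(0⁺) − ψ'(0⁻) and the δ term gives −(2mα/ℏ²)ψ(0).
With ψ ∝ e^{−κ|x|} this yields −2κ = −2mα/ℏ², so κ = mα/ℏ² = 23.00.

κ = 23.0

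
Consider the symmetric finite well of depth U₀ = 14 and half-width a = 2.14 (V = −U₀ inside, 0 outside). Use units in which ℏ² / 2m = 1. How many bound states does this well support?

Define the well-strength parameter z₀ = (a/ℏ)√(2mU₀) = 2.14 × √(2·0.5·14) = 8.007.
A new bound state (alternating even/odd) appears each time z₀ passes a multiple of π/2, so N = ⌊2z₀/π⌋ + 1 = ⌊5.098⌋ + 1 = 6.

N = 6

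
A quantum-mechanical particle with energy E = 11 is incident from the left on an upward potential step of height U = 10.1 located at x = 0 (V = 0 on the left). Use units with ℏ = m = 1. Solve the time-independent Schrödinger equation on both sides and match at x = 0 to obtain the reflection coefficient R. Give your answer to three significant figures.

R = 0.308

The wavenumbers are k₁ = √(2mE)/ℏ = 4.690 on the left and k₂ = √(2m(E − U))/ℏ = 1.342 on the right.
Matching ψ and ψ′ at x = 0 gives r = (k₁ − k₂)/(k₁ + k₂), so R = r² = 0.3082 and T = 1 − R = 0.6918.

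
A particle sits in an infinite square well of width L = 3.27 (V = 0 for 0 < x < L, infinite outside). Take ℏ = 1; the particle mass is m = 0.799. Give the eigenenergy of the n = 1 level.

E = 0.578

Requiring ψ(0) = ψ(L) = 0 quantises k = nπ/L, hence E_n = ℏ²k²/2m = n²π²ℏ²/(2mL²).
E_1 = 1² × π² / (2 × 0.799 × 3.27²) = 0.5776.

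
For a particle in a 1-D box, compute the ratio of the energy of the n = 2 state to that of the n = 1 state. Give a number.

E_n = n²π²ℏ²/(2mL²) so the ratio is n₂²/n₁² = 4/1 = 4.

4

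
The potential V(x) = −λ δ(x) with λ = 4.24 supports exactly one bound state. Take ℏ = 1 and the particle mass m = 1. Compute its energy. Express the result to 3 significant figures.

The bound state is ψ(x) = √κ e^{−κ|x|}. The derivative jump ψ'(0⁺) − ψ'(0⁻) = −(2mλ/ℏ²)ψ(0) fixes κ = mλ/ℏ² = 4.240.
Then E = −ℏ²κ²/(2m) = −mλ²/(2ℏ²) = -8.989.

E = -8.99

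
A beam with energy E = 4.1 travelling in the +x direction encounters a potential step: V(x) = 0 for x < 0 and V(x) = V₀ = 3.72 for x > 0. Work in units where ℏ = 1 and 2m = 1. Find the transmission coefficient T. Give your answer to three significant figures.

On each side the TISE gives plane waves with k = √(2m(E − V))/ℏ: k₁ = √(2·½·4.1) = 2.025, k₂ = √(2·½·0.38) = 0.6164.
Continuity of ψ and ψ′ at the step yields the reflection amplitude r = (k₁ − k₂)/(k₁ + k₂) = 0.5332; thus R = |r|² = 0.2843, T = 0.7157.

T = 0.716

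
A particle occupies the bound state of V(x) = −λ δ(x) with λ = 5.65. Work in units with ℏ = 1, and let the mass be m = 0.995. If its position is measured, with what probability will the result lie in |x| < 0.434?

The normalised bound state is ψ = √κ e^{−κ|x|} with κ = mλ/ℏ² = 5.622.
P(|x| < d) = ∫_{−d}^{d} κ e^{−2κ|x|} dx = 1 − e^{−2κd} = 1 − e^{−4.880} = 0.9924.

P = 0.992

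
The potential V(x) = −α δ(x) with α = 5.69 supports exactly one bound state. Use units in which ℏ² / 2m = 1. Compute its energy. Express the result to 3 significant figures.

E = -8.09

For x ≠ 0 the bound state is ψ ∝ e^{−κ|x|}; integrating the TISE across the delta gives the cusp condition 2κ = 2mα/ℏ², so κ = 2.845.
Then E = −ℏ²κ²/(2m) = −mα²/(2ℏ²) = -8.094.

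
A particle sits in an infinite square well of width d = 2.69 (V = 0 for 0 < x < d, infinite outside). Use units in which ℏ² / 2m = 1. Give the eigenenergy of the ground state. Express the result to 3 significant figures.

E = 1.36

The infinite-well eigenfunctions ψ_n = √(2/d) sin(nπx/d) vanish at both walls, giving E_n = n²π²ℏ²/(2md²).
E_1 = 1² × π² / (2 × 0.5 × 2.69²) = 1.364.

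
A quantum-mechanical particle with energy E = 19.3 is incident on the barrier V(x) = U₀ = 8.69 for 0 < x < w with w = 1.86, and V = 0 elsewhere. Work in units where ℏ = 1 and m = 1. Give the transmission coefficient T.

T = 0.950

E > U₀: inside the barrier k₂ = √(2m(E − U₀))/ℏ = 4.607, k₂w = 8.568.
Matching at both interfaces gives T⁻¹ = 1 + U₀² sin²(k₂w) / [4E(E − U₀)] = 1.053, hence T = 0.950.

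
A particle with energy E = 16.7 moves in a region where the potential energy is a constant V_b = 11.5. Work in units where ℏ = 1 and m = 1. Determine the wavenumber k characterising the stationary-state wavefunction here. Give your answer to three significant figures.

k = 3.22

With E > V_b the solution is oscillatory, ψ ∝ e^{±ikx} with k = √(2m(E − V_b))/ℏ.
k = √(2 × 1 × 5.2) = 3.225.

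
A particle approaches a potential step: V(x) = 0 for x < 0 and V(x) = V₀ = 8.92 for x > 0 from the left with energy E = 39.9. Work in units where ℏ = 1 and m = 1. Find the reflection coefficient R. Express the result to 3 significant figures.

On each side the TISE gives plane waves with k = √(2m(E − V))/ℏ: k₁ = √(2·1·39.9) = 8.933, k₂ = √(2·1·30.98) = 7.871.
Matching ψ and ψ′ at x = 0 gives r = (k₁ − k₂)/(k₁ + k₂), so R = r² = 0.003991 and T = 1 − R = 0.9960.

R = 0.00399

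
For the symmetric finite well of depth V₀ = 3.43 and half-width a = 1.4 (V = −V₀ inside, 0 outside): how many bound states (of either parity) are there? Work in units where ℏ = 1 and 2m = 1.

Define the well-strength parameter z₀ = (a/ℏ)√(2mV₀) = 1.4 × √(2·0.5·3.43) = 2.593.
The even/odd transcendental equations gain one root per π/2 in z₀, giving N = 1 + ⌊2z₀/π⌋ = 1 + ⌊1.651⌋ = 2.

N = 2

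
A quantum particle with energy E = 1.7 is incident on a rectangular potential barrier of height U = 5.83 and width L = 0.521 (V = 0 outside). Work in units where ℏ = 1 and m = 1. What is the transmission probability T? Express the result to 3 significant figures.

T = 0.155

Since E < U the interior solution is evanescent with decay constant κ = √(2m(U − E))/ℏ = 2.874.
κL = 1.497, sinh(κL) = 2.123.
The exact tunnelling result is T⁻¹ = 1 + U² sinh²(κL) / [4E(U − E)] = 6.455, so T = 0.155.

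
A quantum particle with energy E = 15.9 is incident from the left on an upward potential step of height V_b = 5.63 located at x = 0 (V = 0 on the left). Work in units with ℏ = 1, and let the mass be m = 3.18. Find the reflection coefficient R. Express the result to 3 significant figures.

R = 0.0118

The wavenumbers are k₁ = √(2mE)/ℏ = 10.06 on the left and k₂ = √(2m(E − V_b))/ℏ = 8.082 on the right.
Matching ψ and ψ′ at x = 0 gives r = (k₁ − k₂)/(k₁ + k₂), so R = r² = 0.01185 and T = 1 − R = 0.9882.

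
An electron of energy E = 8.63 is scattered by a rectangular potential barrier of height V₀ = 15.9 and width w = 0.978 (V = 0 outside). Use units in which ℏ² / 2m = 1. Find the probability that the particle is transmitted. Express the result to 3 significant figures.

Since E < V₀ the interior solution is evanescent with decay constant κ = √(2m(V₀ − E))/ℏ = 2.696.
κw = 2.637, sinh(κw) = 6.950.
The exact tunnelling result is T⁻¹ = 1 + V₀² sinh²(κw) / [4E(V₀ − E)] = 49.65, so T = 0.0201.

T = 0.0201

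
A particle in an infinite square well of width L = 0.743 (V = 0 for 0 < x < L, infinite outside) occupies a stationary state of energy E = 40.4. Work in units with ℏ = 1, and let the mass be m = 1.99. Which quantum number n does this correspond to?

For an infinite well E_n = n²π²ℏ²/(2mL²), so n = (L/πℏ)√(2mE).
n = (0.743/π) × √(2 × 1.99 × 40.4) = 2.999 → n = 3.

n = 3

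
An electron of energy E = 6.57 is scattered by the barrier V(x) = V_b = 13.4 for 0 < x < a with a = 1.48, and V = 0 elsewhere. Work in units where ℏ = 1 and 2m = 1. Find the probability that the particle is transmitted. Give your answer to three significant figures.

Since E < V_b the interior solution is evanescent with decay constant κ = √(2m(V_b − E))/ℏ = 2.613.
κa = 3.868, sinh(κa) = 23.91.
The exact tunnelling result is T⁻¹ = 1 + V_b² sinh²(κa) / [4E(V_b − E)] = 572.9, so T = 0.00175.

T = 0.00175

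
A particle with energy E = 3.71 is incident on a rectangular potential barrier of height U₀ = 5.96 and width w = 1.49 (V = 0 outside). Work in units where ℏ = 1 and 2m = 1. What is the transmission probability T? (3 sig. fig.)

T = 0.0422

E < U₀: inside the barrier ψ ∝ e^{±κx} with κ = √(2m(U₀ − E))/ℏ = 1.500.
κw = 2.235, sinh(κw) = 4.620.
Matching ψ, ψ′ at both faces gives T = [1 + U₀² sinh²(κw) / (4E(U₀ − E))]⁻¹ = 1/23.70 = 0.0422.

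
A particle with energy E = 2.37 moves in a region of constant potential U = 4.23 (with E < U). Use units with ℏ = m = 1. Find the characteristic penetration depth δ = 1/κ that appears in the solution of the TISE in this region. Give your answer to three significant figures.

Since E < U the TISE in this region is ψ'' = κ²ψ with κ = √(2m(U − E))/ℏ.
κ = √(2 × 1 × 1.86) = 1.929. The penetration depth is δ = 1/κ = 0.518.

δ = 0.518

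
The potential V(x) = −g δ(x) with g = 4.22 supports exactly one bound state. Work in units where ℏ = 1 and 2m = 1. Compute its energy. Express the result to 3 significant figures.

The bound state is ψ(x) = √κ e^{−κ|x|}. The derivative jump ψ'(0⁺) − ψ'(0⁻) = −(2mg/ℏ²)ψ(0) fixes κ = mg/ℏ² = 2.110.
Then E = −ℏ²κ²/(2m) = −mg²/(2ℏ²) = -4.452.

E = -4.45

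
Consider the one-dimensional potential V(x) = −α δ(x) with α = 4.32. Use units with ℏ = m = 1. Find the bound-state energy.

The bound state is ψ(x) = √κ e^{−κ|x|}. The derivative jump ψ'(0⁺) − ψ'(0⁻) = −(2mα/ℏ²)ψ(0) fixes κ = mα/ℏ² = 4.320.
Then E = −ℏ²κ²/(2m) = −mα²/(2ℏ²) = -9.331.

E = -9.33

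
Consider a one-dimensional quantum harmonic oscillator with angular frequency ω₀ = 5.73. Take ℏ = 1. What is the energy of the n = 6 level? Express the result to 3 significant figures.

E = 37.2

Using E_n = (n + ½)ℏω₀: E_6 = 6.5 × 5.73 = 37.25.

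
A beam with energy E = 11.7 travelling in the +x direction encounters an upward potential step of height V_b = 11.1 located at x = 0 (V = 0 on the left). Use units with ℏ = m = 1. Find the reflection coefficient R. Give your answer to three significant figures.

R = 0.398

On each side the TISE gives plane waves with k = √(2m(E − V))/ℏ: k₁ = √(2·1·11.7) = 4.837, k₂ = √(2·1·0.6) = 1.095.
Continuity of ψ and ψ′ at the step yields the reflection amplitude r = (k₁ − k₂)/(k₁ + k₂) = 0.6307; thus R = |r|² = 0.3978, T = 0.6022.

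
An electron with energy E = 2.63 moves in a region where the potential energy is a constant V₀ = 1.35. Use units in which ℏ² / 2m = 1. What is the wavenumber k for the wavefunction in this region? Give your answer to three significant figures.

k = 1.13

With E > V₀ the solution is oscillatory, ψ ∝ e^{±ikx} with k = √(2m(E − V₀))/ℏ.
k = √(2 × 0.5 × 1.28) = 1.131.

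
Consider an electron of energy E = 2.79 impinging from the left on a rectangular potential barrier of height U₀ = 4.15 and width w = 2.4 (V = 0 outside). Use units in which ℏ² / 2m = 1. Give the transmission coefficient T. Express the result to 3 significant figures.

T = 0.0130

Since E < U₀ the interior solution is evanescent with decay constant κ = √(2m(U₀ − E))/ℏ = 1.166.
κw = 2.799, sinh(κw) = 8.182.
The exact tunnelling result is T⁻¹ = 1 + U₀² sinh²(κw) / [4E(U₀ − E)] = 76.97, so T = 0.0130.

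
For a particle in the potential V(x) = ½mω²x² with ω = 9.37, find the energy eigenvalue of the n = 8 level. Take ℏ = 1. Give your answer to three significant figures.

The oscillator eigenvalues are E_n = ℏω(n + ½), so E_8 = 9.37 × 8.5 = 79.65.

E = 79.6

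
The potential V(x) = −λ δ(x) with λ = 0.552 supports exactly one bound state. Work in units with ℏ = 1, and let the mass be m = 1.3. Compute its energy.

The bound state is ψ(x) = √κ e^{−κ|x|}. The derivative jump ψ'(0⁺) − ψ'(0⁻) = −(2mλ/ℏ²)ψ(0) fixes κ = mλ/ℏ² = 0.7176.
Then E = −ℏ²κ²/(2m) = −mλ²/(2ℏ²) = -0.1981.

E = -0.198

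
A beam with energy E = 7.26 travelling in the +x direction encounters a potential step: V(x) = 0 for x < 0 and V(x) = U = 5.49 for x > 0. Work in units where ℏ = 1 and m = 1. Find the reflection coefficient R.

R = 0.115

On each side the TISE gives plane waves with k = √(2m(E − V))/ℏ: k₁ = √(2·1·7.26) = 3.811, k₂ = √(2·1·1.77) = 1.881.
Matching ψ and ψ′ at x = 0 gives r = (k₁ − k₂)/(k₁ + k₂), so R = r² = 0.1149 and T = 1 − R = 0.8851.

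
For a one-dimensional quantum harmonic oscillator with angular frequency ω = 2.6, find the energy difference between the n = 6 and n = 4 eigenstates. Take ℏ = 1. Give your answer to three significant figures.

ΔE = 5.20

E_n = ℏω(n + ½), so ΔE = (6 − 4) ℏω = 2 × 2.6 = 5.200.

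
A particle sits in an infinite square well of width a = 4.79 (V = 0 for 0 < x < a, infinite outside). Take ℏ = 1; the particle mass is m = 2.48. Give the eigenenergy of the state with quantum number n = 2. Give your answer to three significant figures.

The infinite-well eigenfunctions ψ_n = √(2/a) sin(nπx/a) vanish at both walls, giving E_n = n²π²ℏ²/(2ma²).
E_2 = 2² × π² / (2 × 2.48 × 4.79²) = 0.3469.

E = 0.347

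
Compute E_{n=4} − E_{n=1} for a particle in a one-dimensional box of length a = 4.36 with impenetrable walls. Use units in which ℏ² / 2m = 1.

ΔE = 7.79

E_n = n²π²ℏ²/(2ma²), so ΔE = (4² − 1²) π²ℏ²/(2ma²).
ΔE = 15 × π² / (2 × 0.5 × 4.36²) = 7.788.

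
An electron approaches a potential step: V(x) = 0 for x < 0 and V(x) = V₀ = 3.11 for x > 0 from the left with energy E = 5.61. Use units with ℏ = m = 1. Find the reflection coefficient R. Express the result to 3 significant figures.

R = 0.0397

The wavenumbers are k₁ = √(2mE)/ℏ = 3.350 on the left and k₂ = √(2m(E − V₀))/ℏ = 2.236 on the right.
Matching ψ and ψ′ at x = 0 gives r = (k₁ − k₂)/(k₁ + k₂), so R = r² = 0.03974 and T = 1 − R = 0.9603.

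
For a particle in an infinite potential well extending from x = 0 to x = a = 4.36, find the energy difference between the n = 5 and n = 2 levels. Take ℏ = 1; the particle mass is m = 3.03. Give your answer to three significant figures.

E_n = n²π²ℏ²/(2ma²), so ΔE = (5² − 2²) π²ℏ²/(2ma²).
ΔE = 21 × π² / (2 × 3.03 × 4.36²) = 1.799.

ΔE = 1.80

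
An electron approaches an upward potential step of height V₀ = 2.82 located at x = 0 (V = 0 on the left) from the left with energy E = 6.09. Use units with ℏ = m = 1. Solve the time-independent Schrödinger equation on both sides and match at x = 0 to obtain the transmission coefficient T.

The wavenumbers are k₁ = √(2mE)/ℏ = 3.490 on the left and k₂ = √(2m(E − V₀))/ℏ = 2.557 on the right.
Continuity of ψ and ψ′ at the step yields the reflection amplitude r = (k₁ − k₂)/(k₁ + k₂) = 0.1542; thus R = |r|² = 0.02379, T = 0.9762.

T = 0.976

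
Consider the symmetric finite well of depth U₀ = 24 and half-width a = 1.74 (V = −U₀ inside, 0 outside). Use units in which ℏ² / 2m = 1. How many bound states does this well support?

N = 6

The dimensionless depth is z₀ = a√(2mU₀)/ℏ = 1.74 × √(24.00) = 8.524.
A new bound state (alternating even/odd) appears each time z₀ passes a multiple of π/2, so N = ⌊2z₀/π⌋ + 1 = ⌊5.427⌋ + 1 = 6.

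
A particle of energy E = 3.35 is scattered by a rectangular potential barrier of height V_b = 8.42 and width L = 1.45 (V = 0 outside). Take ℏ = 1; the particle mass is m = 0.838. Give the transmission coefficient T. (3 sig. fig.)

E < V_b: inside the barrier ψ ∝ e^{±κx} with κ = √(2m(V_b − E))/ℏ = 2.915.
κL = 4.227, sinh(κL) = 34.24.
Matching ψ, ψ′ at both faces gives T = [1 + V_b² sinh²(κL) / (4E(V_b − E))]⁻¹ = 1/1224 = 0.000817.

T = 0.000817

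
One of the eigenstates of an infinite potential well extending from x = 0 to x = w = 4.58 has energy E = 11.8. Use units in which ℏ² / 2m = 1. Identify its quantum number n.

n = 5

For an infinite well E_n = n²π²ℏ²/(2mw²), so n = (w/πℏ)√(2mE).
n = (4.58/π) × √(2 × 0.5 × 11.8) = 5.008 → n = 5.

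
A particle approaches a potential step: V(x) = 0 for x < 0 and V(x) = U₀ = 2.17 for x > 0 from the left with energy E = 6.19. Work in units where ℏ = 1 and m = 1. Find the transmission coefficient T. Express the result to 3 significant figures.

On each side the TISE gives plane waves with k = √(2m(E − V))/ℏ: k₁ = √(2·1·6.19) = 3.519, k₂ = √(2·1·4.02) = 2.835.
Continuity of ψ and ψ′ at the step yields the reflection amplitude r = (k₁ − k₂)/(k₁ + k₂) = 0.1075; thus R = |r|² = 0.01156, T = 0.9884.

T = 0.988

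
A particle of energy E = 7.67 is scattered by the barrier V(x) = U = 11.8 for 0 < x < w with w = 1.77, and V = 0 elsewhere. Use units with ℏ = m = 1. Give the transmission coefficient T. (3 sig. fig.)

T = 0.000139

Since E < U the interior solution is evanescent with decay constant κ = √(2m(U − E))/ℏ = 2.874.
κw = 5.087, sinh(κw) = 80.95.
Matching ψ, ψ′ at both faces gives T = [1 + U² sinh²(κw) / (4E(U − E))]⁻¹ = 1/7202 = 0.000139.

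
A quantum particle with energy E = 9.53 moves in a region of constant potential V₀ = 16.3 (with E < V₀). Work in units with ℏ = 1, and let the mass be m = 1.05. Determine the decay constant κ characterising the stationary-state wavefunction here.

Since E < V₀ the TISE in this region is ψ'' = κ²ψ with κ = √(2m(V₀ − E))/ℏ.
κ = √(2 × 1.05 × 6.77) = 3.771.

κ = 3.77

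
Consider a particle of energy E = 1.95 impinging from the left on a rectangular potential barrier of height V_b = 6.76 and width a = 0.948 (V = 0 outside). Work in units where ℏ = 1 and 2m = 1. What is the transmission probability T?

Since E < V_b the interior solution is evanescent with decay constant κ = √(2m(V_b − E))/ℏ = 2.193.
κa = 2.079, sinh(κa) = 3.936.
Matching ψ, ψ′ at both faces gives T = [1 + V_b² sinh²(κa) / (4E(V_b − E))]⁻¹ = 1/19.87 = 0.0503.

T = 0.0503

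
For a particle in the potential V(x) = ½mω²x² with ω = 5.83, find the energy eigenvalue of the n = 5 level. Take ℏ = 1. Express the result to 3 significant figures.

E = 32.1

The oscillator eigenvalues are E_n = ℏω(n + ½), so E_5 = 5.83 × 5.5 = 32.07.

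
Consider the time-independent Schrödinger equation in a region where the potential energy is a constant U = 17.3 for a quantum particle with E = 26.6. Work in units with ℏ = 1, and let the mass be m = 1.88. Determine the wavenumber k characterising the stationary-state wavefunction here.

k = 5.91

With E > U the solution is oscillatory, ψ ∝ e^{±ikx} with k = √(2m(E − U))/ℏ.
k = √(2 × 1.88 × 9.3) = 5.913.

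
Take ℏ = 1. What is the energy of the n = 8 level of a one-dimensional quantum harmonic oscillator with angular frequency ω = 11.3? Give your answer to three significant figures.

E = 96.1

The oscillator eigenvalues are E_n = ℏω(n + ½), so E_8 = 11.3 × 8.5 = 96.05.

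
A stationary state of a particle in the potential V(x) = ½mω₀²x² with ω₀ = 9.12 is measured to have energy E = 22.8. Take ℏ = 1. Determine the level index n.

n = 2

E_n = ℏω₀(n + ½) ⇒ n = E/(ℏω₀) − ½ = 22.8/9.12 − 0.5 = 2.000 → n = 2.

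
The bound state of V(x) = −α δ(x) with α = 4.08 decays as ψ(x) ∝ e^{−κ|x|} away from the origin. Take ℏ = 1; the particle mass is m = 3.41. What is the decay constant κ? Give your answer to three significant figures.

κ = 13.9

Integrate −(ℏ²/2m)ψ'' − αδ(x)ψ = Eψ from −ε to +ε: the ψ'' term gives ψ'(0⁺) − ψ'(0⁻) and the δ term gives −(2mα/ℏ²)ψ(0).
With ψ ∝ e^{−κ|x|} this yields −2κ = −2mα/ℏ², so κ = mα/ℏ² = 13.91.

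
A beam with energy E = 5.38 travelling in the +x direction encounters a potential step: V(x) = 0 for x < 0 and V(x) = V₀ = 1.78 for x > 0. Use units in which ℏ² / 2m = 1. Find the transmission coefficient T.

The wavenumbers are k₁ = √(2mE)/ℏ = 2.319 on the left and k₂ = √(2m(E − V₀))/ℏ = 1.897 on the right.
Continuity of ψ and ψ′ at the step yields the reflection amplitude r = (k₁ − k₂)/(k₁ + k₂) = 0.1001; thus R = |r|² = 0.01002, T = 0.9900.

T = 0.990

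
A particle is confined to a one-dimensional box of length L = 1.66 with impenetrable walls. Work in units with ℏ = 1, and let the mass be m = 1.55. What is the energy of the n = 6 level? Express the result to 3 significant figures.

Requiring ψ(0) = ψ(L) = 0 quantises k = nπ/L, hence E_n = ℏ²k²/2m = n²π²ℏ²/(2mL²).
E_6 = 6² × π² / (2 × 1.55 × 1.66²) = 41.59.

E = 41.6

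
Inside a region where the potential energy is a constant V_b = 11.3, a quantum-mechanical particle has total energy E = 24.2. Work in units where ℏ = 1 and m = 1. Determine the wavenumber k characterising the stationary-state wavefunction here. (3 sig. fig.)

k = 5.08

With E > V_b the solution is oscillatory, ψ ∝ e^{±ikx} with k = √(2m(E − V_b))/ℏ.
k = √(2 × 1 × 12.9) = 5.079.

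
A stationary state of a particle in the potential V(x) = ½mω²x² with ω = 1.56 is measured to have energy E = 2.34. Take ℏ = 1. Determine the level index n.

n = 1

Invert E_n = (n + ½)ℏω: n = E/ℏω − ½ = 1.000, so n = 1.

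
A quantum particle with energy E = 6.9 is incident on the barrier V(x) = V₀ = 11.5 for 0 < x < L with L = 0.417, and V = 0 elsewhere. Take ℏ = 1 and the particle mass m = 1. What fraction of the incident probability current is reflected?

Since E < V₀ the interior solution is evanescent with decay constant κ = √(2m(V₀ − E))/ℏ = 3.033.
κL = 1.265, sinh(κL) = 1.630.
The exact tunnelling result is T⁻¹ = 1 + V₀² sinh²(κL) / [4E(V₀ − E)] = 3.768, so T = 0.265.
R = 1 − T = 0.735.

R = 0.735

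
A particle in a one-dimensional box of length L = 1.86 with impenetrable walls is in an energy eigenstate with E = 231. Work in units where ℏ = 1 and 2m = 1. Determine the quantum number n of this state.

From E_n = n²π²ℏ²/(2mL²) invert to n = √(2mL²E)/(πℏ).
n = (1.86/π) × √(2 × 0.5 × 231) = 8.998 → n = 9.

n = 9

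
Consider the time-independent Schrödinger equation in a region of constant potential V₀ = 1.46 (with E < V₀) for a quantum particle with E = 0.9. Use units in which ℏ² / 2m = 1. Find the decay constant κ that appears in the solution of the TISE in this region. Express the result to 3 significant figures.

Since E < V₀ the TISE in this region is ψ'' = κ²ψ with κ = √(2m(V₀ − E))/ℏ.
κ = √(2 × 0.5 × 0.56) = 0.7483.

κ = 0.748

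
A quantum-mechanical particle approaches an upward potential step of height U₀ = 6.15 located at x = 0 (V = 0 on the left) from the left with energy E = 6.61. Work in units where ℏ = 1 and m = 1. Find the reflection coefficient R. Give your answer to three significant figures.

R = 0.339

On each side the TISE gives plane waves with k = √(2m(E − V))/ℏ: k₁ = √(2·1·6.61) = 3.636, k₂ = √(2·1·0.46) = 0.9592.
Matching ψ and ψ′ at x = 0 gives r = (k₁ − k₂)/(k₁ + k₂), so R = r² = 0.3393 and T = 1 − R = 0.6607.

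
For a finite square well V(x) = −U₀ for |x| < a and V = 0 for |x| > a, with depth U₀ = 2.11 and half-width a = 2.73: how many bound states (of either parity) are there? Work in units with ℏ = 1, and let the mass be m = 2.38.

N = 6

The dimensionless depth is z₀ = a√(2mU₀)/ℏ = 2.73 × √(10.04) = 8.652.
The even/odd transcendental equations gain one root per π/2 in z₀, giving N = 1 + ⌊2z₀/π⌋ = 1 + ⌊5.508⌋ = 6.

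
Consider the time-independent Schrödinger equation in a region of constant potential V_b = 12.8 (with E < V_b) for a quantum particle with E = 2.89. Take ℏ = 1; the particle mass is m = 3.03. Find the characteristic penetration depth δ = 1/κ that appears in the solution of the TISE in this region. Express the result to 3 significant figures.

Since E < V_b the TISE in this region is ψ'' = κ²ψ with κ = √(2m(V_b − E))/ℏ.
κ = √(2 × 3.03 × 9.91) = 7.749. The penetration depth is δ = 1/κ = 0.129.

δ = 0.129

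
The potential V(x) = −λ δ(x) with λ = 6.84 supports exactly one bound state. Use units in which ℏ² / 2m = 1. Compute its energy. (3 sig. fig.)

E = -11.7

For x ≠ 0 the bound state is ψ ∝ e^{−κ|x|}; integrating the TISE across the delta gives the cusp condition 2κ = 2mλ/ℏ², so κ = 3.420.
Then E = −ℏ²κ²/(2m) = −mλ²/(2ℏ²) = -11.70.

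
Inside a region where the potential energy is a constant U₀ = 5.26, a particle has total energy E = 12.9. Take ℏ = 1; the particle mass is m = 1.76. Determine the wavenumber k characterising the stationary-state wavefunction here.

k = 5.19

With E > U₀ the solution is oscillatory, ψ ∝ e^{±ikx} with k = √(2m(E − U₀))/ℏ.
k = √(2 × 1.76 × 7.64) = 5.186.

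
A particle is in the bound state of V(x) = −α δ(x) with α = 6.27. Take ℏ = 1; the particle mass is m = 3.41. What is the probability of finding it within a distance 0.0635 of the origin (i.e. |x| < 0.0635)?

P = 0.934

The normalised bound state is ψ = √κ e^{−κ|x|} with κ = mα/ℏ² = 21.38.
P(|x| < d) = ∫_{−d}^{d} κ e^{−2κ|x|} dx = 1 − e^{−2κd} = 1 − e^{−2.715} = 0.9338.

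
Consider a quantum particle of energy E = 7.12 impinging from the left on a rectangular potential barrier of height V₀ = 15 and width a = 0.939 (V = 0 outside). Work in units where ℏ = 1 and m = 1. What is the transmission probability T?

T = 0.00230

Since E < V₀ the interior solution is evanescent with decay constant κ = √(2m(V₀ − E))/ℏ = 3.970.
κa = 3.728, sinh(κa) = 20.78.
Matching ψ, ψ′ at both faces gives T = [1 + V₀² sinh²(κa) / (4E(V₀ − E))]⁻¹ = 1/433.9 = 0.00230.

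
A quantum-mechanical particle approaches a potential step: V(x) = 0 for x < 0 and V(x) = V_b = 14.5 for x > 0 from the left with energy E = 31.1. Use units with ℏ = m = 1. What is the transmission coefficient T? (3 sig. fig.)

On each side the TISE gives plane waves with k = √(2m(E − V))/ℏ: k₁ = √(2·1·31.1) = 7.887, k₂ = √(2·1·16.6) = 5.762.
Continuity of ψ and ψ′ at the step yields the reflection amplitude r = (k₁ − k₂)/(k₁ + k₂) = 0.1557; thus R = |r|² = 0.02423, T = 0.9758.

T = 0.976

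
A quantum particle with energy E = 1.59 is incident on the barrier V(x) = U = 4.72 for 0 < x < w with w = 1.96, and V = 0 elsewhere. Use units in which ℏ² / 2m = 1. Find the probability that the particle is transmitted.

Since E < U the interior solution is evanescent with decay constant κ = √(2m(U − E))/ℏ = 1.769.
κw = 3.468, sinh(κw) = 16.01.
Matching ψ, ψ′ at both faces gives T = [1 + U² sinh²(κw) / (4E(U − E))]⁻¹ = 1/288.0 = 0.00347.

T = 0.00347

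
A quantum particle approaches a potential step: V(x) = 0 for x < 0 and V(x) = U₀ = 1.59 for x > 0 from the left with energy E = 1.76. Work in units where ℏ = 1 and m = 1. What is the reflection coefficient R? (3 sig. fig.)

On each side the TISE gives plane waves with k = √(2m(E − V))/ℏ: k₁ = √(2·1·1.76) = 1.876, k₂ = √(2·1·0.17) = 0.5831.
Continuity of ψ and ψ′ at the step yields the reflection amplitude r = (k₁ − k₂)/(k₁ + k₂) = 0.5258; thus R = |r|² = 0.2765, T = 0.7235.

R = 0.276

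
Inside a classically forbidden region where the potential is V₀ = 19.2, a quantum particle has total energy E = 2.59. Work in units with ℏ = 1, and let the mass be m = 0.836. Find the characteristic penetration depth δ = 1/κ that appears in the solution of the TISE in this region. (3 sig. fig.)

Since E < V₀ the TISE in this region is ψ'' = κ²ψ with κ = √(2m(V₀ − E))/ℏ.
κ = √(2 × 0.836 × 16.61) = 5.270. The penetration depth is δ = 1/κ = 0.190.

δ = 0.190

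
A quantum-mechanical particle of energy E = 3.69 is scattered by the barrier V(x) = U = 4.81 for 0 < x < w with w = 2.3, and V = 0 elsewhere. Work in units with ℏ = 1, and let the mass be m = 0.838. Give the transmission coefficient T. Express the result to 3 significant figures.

Since E < U the interior solution is evanescent with decay constant κ = √(2m(U − E))/ℏ = 1.370.
κw = 3.151, sinh(κw) = 11.66.
Matching ψ, ψ′ at both faces gives T = [1 + U² sinh²(κw) / (4E(U − E))]⁻¹ = 1/191.3 = 0.00523.

T = 0.00523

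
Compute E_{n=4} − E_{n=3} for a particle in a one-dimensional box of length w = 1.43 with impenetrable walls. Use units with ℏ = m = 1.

E_n = n²π²ℏ²/(2mw²), so ΔE = (4² − 3²) π²ℏ²/(2mw²).
ΔE = 7 × π² / (2 × 1 × 1.43²) = 16.89.

ΔE = 16.9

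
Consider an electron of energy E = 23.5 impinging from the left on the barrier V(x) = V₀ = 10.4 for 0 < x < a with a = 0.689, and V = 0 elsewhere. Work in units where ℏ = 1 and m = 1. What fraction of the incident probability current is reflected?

R = 0.0122

Above the barrier the interior wavenumber is k₂ = √(2m(E − V₀))/ℏ = 5.119, giving phase k₂a = 3.527.
T = [1 + V₀² sin²(k₂a) / (4E(E − V₀))]⁻¹ = 1/1.012 = 0.988.
R = 1 − T = 0.0122.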